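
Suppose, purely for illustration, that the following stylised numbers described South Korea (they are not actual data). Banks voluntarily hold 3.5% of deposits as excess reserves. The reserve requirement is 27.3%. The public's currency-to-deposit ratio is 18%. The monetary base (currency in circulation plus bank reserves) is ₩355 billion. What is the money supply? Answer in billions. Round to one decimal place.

₩858.4 billion

The money multiplier is m = (1 + c) / (rr + e + c) = (1 + 0.18) / (0.273 + 0.035 + 0.18) ≈ 2.41803.
So M = m × MB = 2.41803 × 355 ≈ 858.4006 billion.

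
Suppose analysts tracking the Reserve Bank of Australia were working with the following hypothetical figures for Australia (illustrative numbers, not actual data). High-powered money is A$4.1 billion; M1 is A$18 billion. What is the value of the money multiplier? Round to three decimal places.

The money multiplier is m = M / MB = 18 / 4.1 ≈ 4.39024.

4.390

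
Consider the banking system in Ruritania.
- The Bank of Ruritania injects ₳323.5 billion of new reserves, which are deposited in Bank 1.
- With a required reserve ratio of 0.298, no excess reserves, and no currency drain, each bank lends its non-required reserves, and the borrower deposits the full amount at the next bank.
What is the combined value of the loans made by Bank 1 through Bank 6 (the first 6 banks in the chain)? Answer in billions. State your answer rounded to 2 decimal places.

₳670.87 billion

Bank i lends (1 − rr)^i of the original deposit: Bank 1 lends 323.5·0.7020 = 227.0970, Bank 2 lends 323.5·0.7020² ≈ 159.4221, and so on.
Summing a geometric series: total = 323.5·[0.7020·(1 − 0.7020^6) / (1 − 0.7020)] ≈ 670.8656 billion.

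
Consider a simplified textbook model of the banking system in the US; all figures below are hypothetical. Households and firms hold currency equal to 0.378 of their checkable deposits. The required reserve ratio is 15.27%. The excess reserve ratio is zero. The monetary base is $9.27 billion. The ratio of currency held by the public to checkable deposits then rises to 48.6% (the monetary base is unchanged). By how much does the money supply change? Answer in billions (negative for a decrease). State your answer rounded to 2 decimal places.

-2.50 billion

Initially m₁ = (1 + 0.378) / (0.1527 + 0.378) ≈ 2.5966, so M₁ = 2.5966 × 9.27 ≈ 24.0705 billion.
After the change m₂ = (1 + 0.486) / (0.1527 + 0.486) ≈ 2.3266, so M₂ = 2.3266 × 9.27 ≈ 21.5676 billion.
ΔM = M₂ − M₁ = 21.5676 − 24.0705 = -2.5029 billion.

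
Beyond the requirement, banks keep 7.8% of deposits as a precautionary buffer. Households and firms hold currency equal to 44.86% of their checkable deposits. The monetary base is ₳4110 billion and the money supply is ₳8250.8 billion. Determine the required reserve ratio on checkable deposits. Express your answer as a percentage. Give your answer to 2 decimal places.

19.50%

Using m = M/MB = 8250.8/4110 ≈ 2.007494. Since m = (1 + c)/(c + rr + e), the denominator satisfies c + rr + e = (1 + c)/m = (1 + 0.4486) / 2.007494 ≈ 0.721596.
With c = 0.4486 and e = 0.078, the required reserve ratio on checkable deposits is 0.721596 − 0.4486 − 0.078 = 0.194996.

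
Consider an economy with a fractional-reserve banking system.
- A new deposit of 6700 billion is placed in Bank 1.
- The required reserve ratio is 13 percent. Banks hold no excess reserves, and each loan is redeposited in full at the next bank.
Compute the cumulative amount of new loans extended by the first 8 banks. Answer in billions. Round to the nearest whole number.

Bank i lends (1 − rr)^i of the original deposit: Bank 1 lends 6700·0.8700 = 5829.0000, Bank 2 lends 6700·0.8700² = 5071.2300, and so on.
Summing a geometric series: total = 6700·[0.8700·(1 − 0.8700^8) / (1 − 0.8700)] ≈ 30121.9551 billion.

30122 billion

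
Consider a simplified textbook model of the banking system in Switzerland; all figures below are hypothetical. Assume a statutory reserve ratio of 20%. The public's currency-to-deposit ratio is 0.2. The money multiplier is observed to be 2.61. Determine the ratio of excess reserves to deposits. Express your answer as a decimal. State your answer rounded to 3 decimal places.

0.060

Using m = 2.61. Since m = (1 + c)/(c + rr + e), the denominator satisfies c + rr + e = (1 + c)/m = (1 + 0.2) / 2.61 ≈ 0.459770.
With c = 0.2 and rr = 0.2, the ratio of excess reserves to deposits is 0.459770 − 0.2 − 0.2 = 0.05977.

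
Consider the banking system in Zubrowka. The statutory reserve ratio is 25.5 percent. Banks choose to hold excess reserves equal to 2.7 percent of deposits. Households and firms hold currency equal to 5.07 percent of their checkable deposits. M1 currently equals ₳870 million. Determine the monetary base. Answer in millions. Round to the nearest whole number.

₳275 million

The money multiplier is m = (1 + c) / (rr + e + c) = (1 + 0.0507) / (0.255 + 0.027 + 0.0507) ≈ 3.1581.
MB = M / m = 870 / 3.1581 ≈ 275.4821 million.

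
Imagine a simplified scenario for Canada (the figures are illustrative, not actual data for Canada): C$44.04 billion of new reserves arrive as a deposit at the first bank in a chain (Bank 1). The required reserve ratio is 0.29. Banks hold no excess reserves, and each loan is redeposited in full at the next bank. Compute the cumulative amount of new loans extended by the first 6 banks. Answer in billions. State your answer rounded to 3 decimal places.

Bank i lends (1 − rr)^i of the original deposit: Bank 1 lends 44.04·0.7100 = 31.2684, Bank 2 lends 44.04·0.7100² ≈ 22.2006, and so on.
Summing a geometric series: total = 44.04·[0.7100·(1 − 0.7100^6) / (1 − 0.7100)] ≈ 94.0100 billion.

C$94.010 billion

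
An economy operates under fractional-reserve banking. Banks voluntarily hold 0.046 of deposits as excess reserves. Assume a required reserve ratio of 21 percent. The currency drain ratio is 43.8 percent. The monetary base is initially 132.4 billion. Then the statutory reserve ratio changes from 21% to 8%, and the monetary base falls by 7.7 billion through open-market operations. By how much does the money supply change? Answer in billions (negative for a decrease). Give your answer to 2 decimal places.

Before: m₁ = (1 + 0.438) / (0.21 + 0.046 + 0.438) ≈ 2.072046, MB₁ = 132.4, so M₁ = 2.072046 × 132.4 ≈ 274.3389 billion.
After: m₂ = (1 + 0.438) / (0.08 + 0.046 + 0.438) ≈ 2.549645, MB₂ = 132.4 − 7.7 = 124.7, so M₂ = 2.549645 × 124.7 ≈ 317.9407 billion.
ΔM = M₂ − M₁ = 317.9407 − 274.3389 = 43.6018 billion.

43.60 billion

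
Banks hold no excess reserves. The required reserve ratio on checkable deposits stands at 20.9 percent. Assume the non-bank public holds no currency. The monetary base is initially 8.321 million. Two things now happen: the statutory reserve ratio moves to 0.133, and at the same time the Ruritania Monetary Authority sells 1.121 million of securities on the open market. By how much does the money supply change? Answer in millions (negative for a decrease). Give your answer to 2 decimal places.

Before: m₁ = 1 / (0.209) ≈ 4.7847, MB₁ = 8.321, so M₁ = 4.7847 × 8.321 ≈ 39.8135 million.
After: m₂ = 1 / (0.133) ≈ 7.5188, MB₂ = 8.321 − 1.121 = 7.2, so M₂ = 7.5188 × 7.2 ≈ 54.1354 million.
ΔM = M₂ − M₁ = 54.1354 − 39.8135 = 14.3219 million.

14.32 million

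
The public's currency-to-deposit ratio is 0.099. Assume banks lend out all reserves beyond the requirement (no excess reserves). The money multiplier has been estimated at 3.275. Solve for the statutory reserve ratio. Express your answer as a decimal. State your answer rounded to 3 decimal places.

Using m = 3.275. Since m = (1 + c)/(c + rr + e), the denominator satisfies c + rr + e = (1 + c)/m = (1 + 0.099) / 3.275 ≈ 0.335573.
With c = 0.099 and e = 0, the statutory reserve ratio is 0.335573 − 0.099 − 0 = 0.236573.

0.237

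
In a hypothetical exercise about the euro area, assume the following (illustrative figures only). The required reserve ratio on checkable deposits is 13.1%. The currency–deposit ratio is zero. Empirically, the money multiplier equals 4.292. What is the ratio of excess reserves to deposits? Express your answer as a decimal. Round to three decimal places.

0.102

Using m = 4.292. Since m = (1 + c)/(c + rr + e), the denominator satisfies c + rr + e = (1 + c)/m = (1 + 0) / 4.292 ≈ 0.232992.
With c = 0 and rr = 0.131, the ratio of excess reserves to deposits is 0.232992 − 0 − 0.131 = 0.101992.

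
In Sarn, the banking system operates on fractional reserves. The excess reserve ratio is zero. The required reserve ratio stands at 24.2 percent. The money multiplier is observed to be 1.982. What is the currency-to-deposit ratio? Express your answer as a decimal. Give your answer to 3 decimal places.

Using m = 1.982. From m = (1 + c)/(c + rr + e), rearranging gives 1 + c = m·(c + rr + e), so c·(1 − m) = m·(rr + e) − 1.
Hence c = [m·(rr + e) − 1]/(1 − m) = [1.982 × (0.242 + 0) − 1] / (1 − 1.982) ≈ 0.529894.

0.530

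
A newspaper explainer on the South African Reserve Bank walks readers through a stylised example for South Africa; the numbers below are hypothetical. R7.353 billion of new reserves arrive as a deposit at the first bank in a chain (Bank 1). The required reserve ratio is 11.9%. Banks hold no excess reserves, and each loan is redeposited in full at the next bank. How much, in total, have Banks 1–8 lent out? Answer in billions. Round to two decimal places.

R34.68 billion

Bank i lends (1 − rr)^i of the original deposit: Bank 1 lends 7.353·0.8810 ≈ 6.4780, Bank 2 lends 7.353·0.8810² ≈ 5.7071, and so on.
Summing a geometric series: total = 7.353·[0.8810·(1 − 0.8810^8) / (1 − 0.8810)] ≈ 34.6808 billion.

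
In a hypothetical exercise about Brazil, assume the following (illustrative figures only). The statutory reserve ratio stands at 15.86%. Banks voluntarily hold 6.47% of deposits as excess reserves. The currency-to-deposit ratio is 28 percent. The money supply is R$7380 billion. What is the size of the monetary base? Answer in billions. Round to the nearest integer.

The money multiplier is m = (1 + c) / (rr + e + c) = (1 + 0.28) / (0.1586 + 0.0647 + 0.28) ≈ 2.54321.
MB = M / m = 7380 / 2.54321 ≈ 2901.8445 billion.

R$2902 billion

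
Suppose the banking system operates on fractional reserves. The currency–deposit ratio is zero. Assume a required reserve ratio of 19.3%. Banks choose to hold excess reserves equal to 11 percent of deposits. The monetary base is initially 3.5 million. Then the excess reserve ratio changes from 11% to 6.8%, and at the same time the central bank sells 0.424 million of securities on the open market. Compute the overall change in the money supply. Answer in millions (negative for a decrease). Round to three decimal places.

0.234 million

Before: m₁ = 1 / (0.193 + 0.11) ≈ 3.30033, MB₁ = 3.5, so M₁ = 3.30033 × 3.5 ≈ 11.5512 million.
After: m₂ = 1 / (0.193 + 0.068) ≈ 3.83142, MB₂ = 3.5 − 0.424 = 3.076, so M₂ = 3.83142 × 3.076 ≈ 11.7854 million.
ΔM = M₂ − M₁ = 11.7854 − 11.5512 = 0.2342 million.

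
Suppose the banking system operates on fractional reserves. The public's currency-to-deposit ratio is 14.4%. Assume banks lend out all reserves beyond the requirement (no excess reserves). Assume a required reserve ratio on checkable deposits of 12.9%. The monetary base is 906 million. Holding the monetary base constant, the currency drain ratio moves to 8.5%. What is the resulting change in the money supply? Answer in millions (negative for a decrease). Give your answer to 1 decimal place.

Initially m₁ = (1 + 0.144) / (0.129 + 0.144) ≈ 4.19048, so M₁ = 4.19048 × 906 ≈ 3796.5749 million.
After the change m₂ = (1 + 0.085) / (0.129 + 0.085) ≈ 5.07009, so M₂ = 5.07009 × 906 ≈ 4593.5015 million.
ΔM = M₂ − M₁ = 4593.5015 − 3796.5749 = 796.9266 million.

796.9 million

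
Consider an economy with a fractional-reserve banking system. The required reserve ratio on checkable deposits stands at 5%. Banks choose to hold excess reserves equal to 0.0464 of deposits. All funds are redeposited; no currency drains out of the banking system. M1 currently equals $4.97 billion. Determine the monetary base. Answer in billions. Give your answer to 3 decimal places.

$0.479 billion

The money multiplier is m = 1 / (rr + e) = 1 / (0.05 + 0.0464) ≈ 10.37344.
MB = M / m = 4.97 / 10.37344 ≈ 0.4791 billion.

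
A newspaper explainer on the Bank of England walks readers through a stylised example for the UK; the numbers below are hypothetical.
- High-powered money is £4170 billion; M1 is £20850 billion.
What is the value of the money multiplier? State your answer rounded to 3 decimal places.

The money multiplier is m = M / MB = 20850 / 4170 = 5.00000.

5.000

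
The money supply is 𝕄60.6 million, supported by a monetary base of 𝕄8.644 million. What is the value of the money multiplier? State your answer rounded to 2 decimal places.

The money multiplier is m = M / MB = 60.6 / 8.644 ≈ 7.01064.

7.01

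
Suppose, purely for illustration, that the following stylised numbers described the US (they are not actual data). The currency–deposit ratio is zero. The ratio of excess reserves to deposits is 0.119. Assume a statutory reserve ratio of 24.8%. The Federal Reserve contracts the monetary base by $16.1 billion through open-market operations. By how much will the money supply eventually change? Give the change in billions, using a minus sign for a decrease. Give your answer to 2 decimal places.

The money multiplier is m = 1 / (rr + e) = 1 / (0.248 + 0.119) ≈ 2.72480.
The sale removes 16.1 billion of base, so ΔM = m × ΔMB = 2.72480 × (−16.1) ≈ -43.8693 billion.

-43.87 billion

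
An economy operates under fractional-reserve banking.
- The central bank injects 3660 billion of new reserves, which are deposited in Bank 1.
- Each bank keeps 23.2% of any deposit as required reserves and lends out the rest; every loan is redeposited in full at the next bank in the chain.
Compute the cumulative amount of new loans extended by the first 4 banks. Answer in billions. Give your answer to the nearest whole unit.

Bank i lends (1 − rr)^i of the original deposit: Bank 1 lends 3660·0.7680 = 2810.8800, Bank 2 lends 3660·0.7680² ≈ 2158.7558, and so on.
Summing a geometric series: total = 3660·[0.7680·(1 − 0.7680^4) / (1 − 0.7680)] ≈ 7900.8463 billion.

7901 billion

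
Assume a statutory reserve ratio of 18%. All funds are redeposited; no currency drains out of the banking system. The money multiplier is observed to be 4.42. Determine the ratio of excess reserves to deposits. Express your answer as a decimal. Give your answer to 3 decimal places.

0.046

Using m = 4.42. Since m = (1 + c)/(c + rr + e), the denominator satisfies c + rr + e = (1 + c)/m = (1 + 0) / 4.42 ≈ 0.226244.
With c = 0 and rr = 0.18, the ratio of excess reserves to deposits is 0.226244 − 0 − 0.18 = 0.046244.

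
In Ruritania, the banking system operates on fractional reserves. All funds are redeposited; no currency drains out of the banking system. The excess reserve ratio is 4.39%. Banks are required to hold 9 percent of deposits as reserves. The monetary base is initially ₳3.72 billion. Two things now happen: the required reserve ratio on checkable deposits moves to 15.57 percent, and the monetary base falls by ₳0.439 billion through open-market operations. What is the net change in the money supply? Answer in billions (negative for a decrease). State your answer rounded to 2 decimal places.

Before: m₁ = 1 / (0.09 + 0.0439) ≈ 7.4683, MB₁ = 3.72, so M₁ = 7.4683 × 3.72 ≈ 27.7821 billion.
After: m₂ = 1 / (0.1557 + 0.0439) ≈ 5.01, MB₂ = 3.72 − 0.439 = 3.281, so M₂ = 5.01 × 3.281 ≈ 16.4378 billion.
ΔM = M₂ − M₁ = 16.4378 − 27.7821 = -11.3443 billion.

-11.34 billion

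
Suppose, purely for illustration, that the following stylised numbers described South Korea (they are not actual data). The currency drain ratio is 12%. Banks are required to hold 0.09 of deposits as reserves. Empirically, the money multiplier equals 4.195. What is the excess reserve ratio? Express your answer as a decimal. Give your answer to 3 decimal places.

0.057

Using m = 4.195. Since m = (1 + c)/(c + rr + e), the denominator satisfies c + rr + e = (1 + c)/m = (1 + 0.12) / 4.195 ≈ 0.266985.
With c = 0.12 and rr = 0.09, the excess reserve ratio is 0.266985 − 0.12 − 0.09 = 0.056985.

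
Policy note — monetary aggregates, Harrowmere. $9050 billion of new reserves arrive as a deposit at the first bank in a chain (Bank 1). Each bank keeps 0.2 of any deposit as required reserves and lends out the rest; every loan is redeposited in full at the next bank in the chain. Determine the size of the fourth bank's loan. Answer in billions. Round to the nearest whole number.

$3707 billion

Each bank lends a fraction (1 − rr) = 0.8000 of the deposit it receives, so Bank 4 receives 9050·0.8000^3 and lends 9050·0.8000^4 = 3706.8800 billion.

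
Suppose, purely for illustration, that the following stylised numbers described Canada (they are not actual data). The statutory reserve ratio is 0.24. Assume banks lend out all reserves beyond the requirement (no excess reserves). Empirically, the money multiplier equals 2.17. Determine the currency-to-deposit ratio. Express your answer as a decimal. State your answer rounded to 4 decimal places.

0.4096

Using m = 2.17. From m = (1 + c)/(c + rr + e), rearranging gives 1 + c = m·(c + rr + e), so c·(1 − m) = m·(rr + e) − 1.
Hence c = [m·(rr + e) − 1]/(1 − m) = [2.17 × (0.24 + 0) − 1] / (1 − 2.17) ≈ 0.409573.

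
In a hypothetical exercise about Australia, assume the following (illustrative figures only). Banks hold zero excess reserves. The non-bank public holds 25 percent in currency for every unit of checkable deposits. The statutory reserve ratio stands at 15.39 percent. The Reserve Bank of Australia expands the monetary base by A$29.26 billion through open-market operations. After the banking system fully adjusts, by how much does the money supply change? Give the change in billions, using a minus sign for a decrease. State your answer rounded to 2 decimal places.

A$90.55 billion

The money multiplier is m = (1 + c) / (rr + c) = (1 + 0.25) / (0.1539 + 0.25) ≈ 3.09483.
The purchase adds 29.26 billion of base, so ΔM = m × ΔMB = 3.09483 × (+29.26) ≈ 90.5547 billion.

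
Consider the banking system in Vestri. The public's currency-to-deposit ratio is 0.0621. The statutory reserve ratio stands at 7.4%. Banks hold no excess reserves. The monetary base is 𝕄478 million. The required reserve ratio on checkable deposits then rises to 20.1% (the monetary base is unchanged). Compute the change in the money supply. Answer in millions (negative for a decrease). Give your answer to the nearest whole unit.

-1801 million

Initially m₁ = (1 + 0.0621) / (0.074 + 0.0621) ≈ 7.8038, so M₁ = 7.8038 × 478 = 3730.2164 million.
After the change m₂ = (1 + 0.0621) / (0.201 + 0.0621) ≈ 4.0369, so M₂ = 4.0369 × 478 = 1929.6382 million.
ΔM = M₂ − M₁ = 1929.6382 − 3730.2164 = -1800.5782 million.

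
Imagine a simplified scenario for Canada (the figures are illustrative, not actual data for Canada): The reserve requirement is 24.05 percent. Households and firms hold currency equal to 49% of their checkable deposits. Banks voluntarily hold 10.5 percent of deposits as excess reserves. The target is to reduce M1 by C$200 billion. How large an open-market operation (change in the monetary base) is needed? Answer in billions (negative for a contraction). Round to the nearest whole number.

The money multiplier is m = (1 + c) / (rr + e + c) = (1 + 0.49) / (0.2405 + 0.105 + 0.49) ≈ 1.7834.
ΔMB = ΔM / m = (−200) / 1.7834 ≈ -112.1453 billion.

-112 billion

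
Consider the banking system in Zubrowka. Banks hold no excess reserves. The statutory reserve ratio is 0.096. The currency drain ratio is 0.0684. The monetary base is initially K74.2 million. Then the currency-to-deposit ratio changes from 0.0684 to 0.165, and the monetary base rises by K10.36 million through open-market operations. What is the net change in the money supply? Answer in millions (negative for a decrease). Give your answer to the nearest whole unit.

Before: m₁ = (1 + 0.0684) / (0.096 + 0.0684) ≈ 6.4988, MB₁ = 74.2, so M₁ = 6.4988 × 74.2 ≈ 482.211 million.
After: m₂ = (1 + 0.165) / (0.096 + 0.165) ≈ 4.4636, MB₂ = 74.2 + 10.36 = 84.56, so M₂ = 4.4636 × 84.56 ≈ 377.442 million.
ΔM = M₂ − M₁ = 377.442 − 482.211 = -104.769 million.

-105 million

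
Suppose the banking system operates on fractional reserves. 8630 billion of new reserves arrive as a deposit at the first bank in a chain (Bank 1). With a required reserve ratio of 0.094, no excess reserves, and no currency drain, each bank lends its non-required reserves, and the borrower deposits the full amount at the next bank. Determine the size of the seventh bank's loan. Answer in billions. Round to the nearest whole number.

Each bank lends a fraction (1 − rr) = 0.9060 of the deposit it receives, so Bank 7 receives 8630·0.9060^6 and lends 8630·0.9060^7 ≈ 4324.2240 billion.

4324 billion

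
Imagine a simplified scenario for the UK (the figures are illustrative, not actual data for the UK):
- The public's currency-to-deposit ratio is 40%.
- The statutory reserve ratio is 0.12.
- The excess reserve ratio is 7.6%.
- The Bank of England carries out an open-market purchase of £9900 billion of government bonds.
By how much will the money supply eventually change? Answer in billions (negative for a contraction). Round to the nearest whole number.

The money multiplier is m = (1 + c) / (rr + e + c) = (1 + 0.4) / (0.12 + 0.076 + 0.4) ≈ 2.34899.
The purchase adds 9900 billion of base, so ΔM = m × ΔMB = 2.34899 × (+9900) = 23255.001 billion.

£23255 billion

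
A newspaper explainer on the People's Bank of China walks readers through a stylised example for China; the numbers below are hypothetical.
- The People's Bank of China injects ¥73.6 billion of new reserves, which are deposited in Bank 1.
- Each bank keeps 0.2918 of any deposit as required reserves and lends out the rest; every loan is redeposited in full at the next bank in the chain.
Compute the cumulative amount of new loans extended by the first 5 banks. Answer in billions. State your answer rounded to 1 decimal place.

Bank i lends (1 − rr)^i of the original deposit: Bank 1 lends 73.6·0.7082 ≈ 52.1235, Bank 2 lends 73.6·0.7082² ≈ 36.9139, and so on.
Summing a geometric series: total = 73.6·[0.7082·(1 − 0.7082^5) / (1 − 0.7082)] ≈ 146.8055 billion.

¥146.8 billion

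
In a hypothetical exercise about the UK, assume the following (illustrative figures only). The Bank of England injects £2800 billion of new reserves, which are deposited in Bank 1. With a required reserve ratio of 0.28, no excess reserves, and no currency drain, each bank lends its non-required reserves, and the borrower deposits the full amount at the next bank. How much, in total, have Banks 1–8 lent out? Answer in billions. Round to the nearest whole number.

Bank i lends (1 − rr)^i of the original deposit: Bank 1 lends 2800·0.7200 = 2016.0000, Bank 2 lends 2800·0.7200² = 1451.5200, and so on.
Summing a geometric series: total = 2800·[0.7200·(1 − 0.7200^8) / (1 − 0.7200)] ≈ 6680.0130 billion.

£6680 billion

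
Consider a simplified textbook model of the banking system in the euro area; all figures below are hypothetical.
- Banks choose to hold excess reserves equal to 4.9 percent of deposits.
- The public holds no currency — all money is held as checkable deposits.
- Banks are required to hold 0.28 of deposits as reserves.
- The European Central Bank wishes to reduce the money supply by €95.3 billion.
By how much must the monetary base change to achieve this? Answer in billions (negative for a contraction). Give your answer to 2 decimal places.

The money multiplier is m = 1 / (rr + e) = 1 / (0.28 + 0.049) ≈ 3.03951.
ΔMB = ΔM / m = (−95.3) / 3.03951 ≈ -31.3537 billion.

-31.35 billion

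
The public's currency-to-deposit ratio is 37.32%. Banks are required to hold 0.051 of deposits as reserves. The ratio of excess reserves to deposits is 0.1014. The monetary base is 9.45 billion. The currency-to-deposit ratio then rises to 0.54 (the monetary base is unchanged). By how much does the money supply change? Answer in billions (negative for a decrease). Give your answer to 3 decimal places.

-3.671 billion

Initially m₁ = (1 + 0.3732) / (0.051 + 0.1014 + 0.3732) ≈ 2.61263, so M₁ = 2.61263 × 9.45 ≈ 24.6894 billion.
After the change m₂ = (1 + 0.54) / (0.051 + 0.1014 + 0.54) ≈ 2.22415, so M₂ = 2.22415 × 9.45 ≈ 21.0182 billion.
ΔM = M₂ − M₁ = 21.0182 − 24.6894 = -3.6712 billion.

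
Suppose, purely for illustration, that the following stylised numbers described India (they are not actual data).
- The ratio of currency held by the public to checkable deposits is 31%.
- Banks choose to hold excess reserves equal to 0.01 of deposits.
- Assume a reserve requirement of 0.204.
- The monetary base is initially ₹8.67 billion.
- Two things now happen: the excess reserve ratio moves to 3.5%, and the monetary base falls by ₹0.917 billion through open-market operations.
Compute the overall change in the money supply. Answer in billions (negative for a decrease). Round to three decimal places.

Before: m₁ = (1 + 0.31) / (0.204 + 0.01 + 0.31) = 2.5, MB₁ = 8.67, so M₁ = 2.5 × 8.67 = 21.675 billion.
After: m₂ = (1 + 0.31) / (0.204 + 0.035 + 0.31) ≈ 2.38616, MB₂ = 8.67 − 0.917 = 7.753, so M₂ = 2.38616 × 7.753 ≈ 18.4999 billion.
ΔM = M₂ − M₁ = 18.4999 − 21.675 = -3.1751 billion.

-3.175 billion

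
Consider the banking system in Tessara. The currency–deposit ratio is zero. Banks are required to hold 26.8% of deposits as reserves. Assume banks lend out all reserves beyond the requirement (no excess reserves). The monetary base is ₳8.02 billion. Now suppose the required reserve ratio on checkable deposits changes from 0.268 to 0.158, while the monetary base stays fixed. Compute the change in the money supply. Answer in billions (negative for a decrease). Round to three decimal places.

₳20.834 billion

Initially m₁ = 1 / (0.268) ≈ 3.73134, so M₁ = 3.73134 × 8.02 ≈ 29.9253 billion.
After the change m₂ = 1 / (0.158) ≈ 6.32911, so M₂ = 6.32911 × 8.02 ≈ 50.7595 billion.
ΔM = M₂ − M₁ = 50.7595 − 29.9253 = 20.8342 billion.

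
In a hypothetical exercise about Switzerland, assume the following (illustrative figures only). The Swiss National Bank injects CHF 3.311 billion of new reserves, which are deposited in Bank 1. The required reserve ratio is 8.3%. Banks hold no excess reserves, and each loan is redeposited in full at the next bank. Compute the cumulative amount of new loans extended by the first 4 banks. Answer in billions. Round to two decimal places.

Bank i lends (1 − rr)^i of the original deposit: Bank 1 lends 3.311·0.9170 ≈ 3.0362, Bank 2 lends 3.311·0.9170² ≈ 2.7842, and so on.
Summing a geometric series: total = 3.311·[0.9170·(1 − 0.9170^4) / (1 − 0.9170)] ≈ 10.7147 billion.

CHF 10.71 billion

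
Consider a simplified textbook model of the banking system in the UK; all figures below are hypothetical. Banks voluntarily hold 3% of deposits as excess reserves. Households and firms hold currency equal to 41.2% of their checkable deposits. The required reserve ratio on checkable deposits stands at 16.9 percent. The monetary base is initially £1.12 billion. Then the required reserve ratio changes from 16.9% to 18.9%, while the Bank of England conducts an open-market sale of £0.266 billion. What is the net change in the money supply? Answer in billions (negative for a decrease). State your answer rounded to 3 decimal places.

-0.677 billion

Before: m₁ = (1 + 0.412) / (0.169 + 0.03 + 0.412) ≈ 2.31097, MB₁ = 1.12, so M₁ = 2.31097 × 1.12 ≈ 2.5883 billion.
After: m₂ = (1 + 0.412) / (0.189 + 0.03 + 0.412) ≈ 2.23772, MB₂ = 1.12 − 0.266 = 0.854, so M₂ = 2.23772 × 0.854 ≈ 1.911 billion.
ΔM = M₂ − M₁ = 1.911 − 2.5883 = -0.6773 billion.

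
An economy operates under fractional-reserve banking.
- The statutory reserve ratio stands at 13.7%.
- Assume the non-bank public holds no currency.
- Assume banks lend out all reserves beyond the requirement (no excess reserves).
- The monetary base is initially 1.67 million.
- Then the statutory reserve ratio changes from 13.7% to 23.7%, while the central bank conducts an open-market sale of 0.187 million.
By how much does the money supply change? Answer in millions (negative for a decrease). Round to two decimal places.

-5.93 million

Before: m₁ = 1 / (0.137) ≈ 7.2993, MB₁ = 1.67, so M₁ = 7.2993 × 1.67 ≈ 12.1898 million.
After: m₂ = 1 / (0.237) ≈ 4.2194, MB₂ = 1.67 − 0.187 = 1.483, so M₂ = 4.2194 × 1.483 ≈ 6.2574 million.
ΔM = M₂ − M₁ = 6.2574 − 12.1898 = -5.9324 million.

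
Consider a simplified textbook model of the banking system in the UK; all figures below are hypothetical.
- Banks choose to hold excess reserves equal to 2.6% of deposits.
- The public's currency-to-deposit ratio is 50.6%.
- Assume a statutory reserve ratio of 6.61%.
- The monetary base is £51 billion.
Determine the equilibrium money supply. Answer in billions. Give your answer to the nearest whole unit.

The money multiplier is m = (1 + c) / (rr + e + c) = (1 + 0.506) / (0.0661 + 0.026 + 0.506) ≈ 2.5180.
So M = m × MB = 2.5180 × 51 = 128.418 billion.

£128 billion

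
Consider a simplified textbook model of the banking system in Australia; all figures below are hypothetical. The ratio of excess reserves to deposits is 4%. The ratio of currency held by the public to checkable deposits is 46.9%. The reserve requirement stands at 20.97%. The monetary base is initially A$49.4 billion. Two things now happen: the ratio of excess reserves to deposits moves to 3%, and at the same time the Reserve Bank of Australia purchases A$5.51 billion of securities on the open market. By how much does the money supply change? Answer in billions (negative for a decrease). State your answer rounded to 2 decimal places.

Before: m₁ = (1 + 0.469) / (0.2097 + 0.04 + 0.469) ≈ 2.04397, MB₁ = 49.4, so M₁ = 2.04397 × 49.4 ≈ 100.9721 billion.
After: m₂ = (1 + 0.469) / (0.2097 + 0.03 + 0.469) ≈ 2.07281, MB₂ = 49.4 + 5.51 = 54.91, so M₂ = 2.07281 × 54.91 ≈ 113.818 billion.
ΔM = M₂ − M₁ = 113.818 − 100.9721 = 12.8459 billion.

A$12.85 billion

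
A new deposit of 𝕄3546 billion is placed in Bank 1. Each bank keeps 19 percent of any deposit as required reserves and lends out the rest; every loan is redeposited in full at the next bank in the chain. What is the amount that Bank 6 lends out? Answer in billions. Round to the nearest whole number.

Each bank lends a fraction (1 − rr) = 0.8100 of the deposit it receives, so Bank 6 receives 3546·0.8100^5 and lends 3546·0.8100^6 ≈ 1001.4951 billion.

𝕄1001 billion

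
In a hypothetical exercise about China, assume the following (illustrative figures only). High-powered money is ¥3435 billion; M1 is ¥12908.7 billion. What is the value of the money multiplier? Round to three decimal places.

The money multiplier is m = M / MB = 12908.7 / 3435 ≈ 3.75799.

3.758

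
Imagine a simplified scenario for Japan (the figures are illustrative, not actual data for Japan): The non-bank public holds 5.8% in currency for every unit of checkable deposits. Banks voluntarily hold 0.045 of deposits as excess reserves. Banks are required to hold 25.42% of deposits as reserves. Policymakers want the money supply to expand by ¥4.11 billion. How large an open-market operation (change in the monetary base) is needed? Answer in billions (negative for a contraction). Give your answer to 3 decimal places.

¥1.388 billion

The money multiplier is m = (1 + c) / (rr + e + c) = (1 + 0.058) / (0.2542 + 0.045 + 0.058) ≈ 2.96193.
ΔMB = ΔM / m = (+4.11) / 2.96193 ≈ 1.3876 billion.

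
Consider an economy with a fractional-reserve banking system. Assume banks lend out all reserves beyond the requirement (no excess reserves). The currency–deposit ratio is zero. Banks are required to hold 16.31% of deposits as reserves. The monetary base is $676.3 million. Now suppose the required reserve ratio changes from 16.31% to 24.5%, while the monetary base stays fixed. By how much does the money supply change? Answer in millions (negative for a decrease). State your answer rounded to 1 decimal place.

Initially m₁ = 1 / (0.1631) ≈ 6.13121, so M₁ = 6.13121 × 676.3 ≈ 4146.5373 million.
After the change m₂ = 1 / (0.245) ≈ 4.08163, so M₂ = 4.08163 × 676.3 ≈ 2760.4064 million.
ΔM = M₂ − M₁ = 2760.4064 − 4146.5373 = -1386.1309 million.

-1386.1 million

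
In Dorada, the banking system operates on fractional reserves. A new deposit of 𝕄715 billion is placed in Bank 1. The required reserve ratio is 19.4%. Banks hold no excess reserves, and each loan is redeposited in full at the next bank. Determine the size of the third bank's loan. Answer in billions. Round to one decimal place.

𝕄374.4 billion

Each bank lends a fraction (1 − rr) = 0.8060 of the deposit it receives, so Bank 3 receives 715·0.8060^2 and lends 715·0.8060^3 ≈ 374.3787 billion.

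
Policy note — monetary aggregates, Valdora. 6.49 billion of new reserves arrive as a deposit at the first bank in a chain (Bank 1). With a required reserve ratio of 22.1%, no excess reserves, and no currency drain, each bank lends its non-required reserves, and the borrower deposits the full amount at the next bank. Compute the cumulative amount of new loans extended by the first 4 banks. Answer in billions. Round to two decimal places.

Bank i lends (1 − rr)^i of the original deposit: Bank 1 lends 6.49·0.7790 ≈ 5.0557, Bank 2 lends 6.49·0.7790² ≈ 3.9384, and so on.
Summing a geometric series: total = 6.49·[0.7790·(1 − 0.7790^4) / (1 − 0.7790)] ≈ 14.4521 billion.

14.45 billion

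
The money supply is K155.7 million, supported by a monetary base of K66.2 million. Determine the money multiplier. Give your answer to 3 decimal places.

2.352

The money multiplier is m = M / MB = 155.7 / 66.2 ≈ 2.35196.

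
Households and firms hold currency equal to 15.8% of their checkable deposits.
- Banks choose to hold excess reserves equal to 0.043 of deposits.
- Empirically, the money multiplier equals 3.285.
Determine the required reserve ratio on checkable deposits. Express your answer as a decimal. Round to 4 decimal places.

Using m = 3.285. Since m = (1 + c)/(c + rr + e), the denominator satisfies c + rr + e = (1 + c)/m = (1 + 0.158) / 3.285 ≈ 0.352511.
With c = 0.158 and e = 0.043, the required reserve ratio on checkable deposits is 0.352511 − 0.158 − 0.043 = 0.151511.

0.1515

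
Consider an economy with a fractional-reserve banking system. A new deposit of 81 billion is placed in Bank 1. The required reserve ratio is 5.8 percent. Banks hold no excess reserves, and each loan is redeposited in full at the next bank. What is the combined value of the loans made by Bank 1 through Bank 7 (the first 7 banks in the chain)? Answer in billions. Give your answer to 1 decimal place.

Bank i lends (1 − rr)^i of the original deposit: Bank 1 lends 81·0.9420 = 76.3020, Bank 2 lends 81·0.9420² ≈ 71.8765, and so on.
Summing a geometric series: total = 81·[0.9420·(1 − 0.9420^7) / (1 − 0.9420)] ≈ 449.6587 billion.

449.7 billion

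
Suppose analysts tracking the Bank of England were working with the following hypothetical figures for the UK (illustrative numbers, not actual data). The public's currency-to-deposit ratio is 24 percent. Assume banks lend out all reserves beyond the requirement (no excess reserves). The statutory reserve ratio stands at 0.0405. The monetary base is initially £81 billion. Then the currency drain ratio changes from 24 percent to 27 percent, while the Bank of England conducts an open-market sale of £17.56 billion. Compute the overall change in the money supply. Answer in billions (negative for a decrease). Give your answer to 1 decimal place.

Before: m₁ = (1 + 0.24) / (0.0405 + 0.24) ≈ 4.4207, MB₁ = 81, so M₁ = 4.4207 × 81 = 358.0767 billion.
After: m₂ = (1 + 0.27) / (0.0405 + 0.27) ≈ 4.0902, MB₂ = 81 − 17.56 = 63.44, so M₂ = 4.0902 × 63.44 ≈ 259.4823 billion.
ΔM = M₂ − M₁ = 259.4823 − 358.0767 = -98.5944 billion.

-98.6 billion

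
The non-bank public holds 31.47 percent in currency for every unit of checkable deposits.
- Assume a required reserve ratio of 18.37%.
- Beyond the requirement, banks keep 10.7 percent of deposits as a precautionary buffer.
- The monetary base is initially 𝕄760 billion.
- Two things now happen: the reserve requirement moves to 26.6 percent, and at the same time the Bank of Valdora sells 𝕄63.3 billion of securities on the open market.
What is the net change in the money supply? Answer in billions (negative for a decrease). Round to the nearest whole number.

-319 billion

Before: m₁ = (1 + 0.3147) / (0.1837 + 0.107 + 0.3147) ≈ 2.1716, MB₁ = 760, so M₁ = 2.1716 × 760 = 1650.416 billion.
After: m₂ = (1 + 0.3147) / (0.266 + 0.107 + 0.3147) ≈ 1.9117, MB₂ = 760 − 63.3 = 696.7, so M₂ = 1.9117 × 696.7 ≈ 1331.8814 billion.
ΔM = M₂ − M₁ = 1331.8814 − 1650.416 = -318.5346 billion.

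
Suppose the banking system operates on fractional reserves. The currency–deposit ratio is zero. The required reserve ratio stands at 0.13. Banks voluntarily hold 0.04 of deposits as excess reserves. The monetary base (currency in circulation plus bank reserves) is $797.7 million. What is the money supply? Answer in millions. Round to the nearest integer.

$4692 million

The money multiplier is m = 1 / (rr + e) = 1 / (0.13 + 0.04) ≈ 5.8824.
So M = m × MB = 5.8824 × 797.7 ≈ 4692.3905 million.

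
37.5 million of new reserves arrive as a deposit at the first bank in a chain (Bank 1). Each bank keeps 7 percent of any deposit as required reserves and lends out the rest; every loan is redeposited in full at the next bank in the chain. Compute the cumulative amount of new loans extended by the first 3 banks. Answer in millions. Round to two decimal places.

97.47 million

Bank i lends (1 − rr)^i of the original deposit: Bank 1 lends 37.5·0.9300 = 34.8750, Bank 2 lends 37.5·0.9300² ≈ 32.4337, and so on.
Summing a geometric series: total = 37.5·[0.9300·(1 − 0.9300^3) / (1 − 0.9300)] ≈ 97.4721 million.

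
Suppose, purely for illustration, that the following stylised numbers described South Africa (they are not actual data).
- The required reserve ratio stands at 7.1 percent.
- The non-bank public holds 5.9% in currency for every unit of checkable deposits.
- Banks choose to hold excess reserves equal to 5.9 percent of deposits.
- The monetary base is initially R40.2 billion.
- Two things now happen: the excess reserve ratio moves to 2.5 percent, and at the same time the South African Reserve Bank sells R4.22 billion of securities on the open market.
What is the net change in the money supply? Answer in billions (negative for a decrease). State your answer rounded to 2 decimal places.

Before: m₁ = (1 + 0.059) / (0.071 + 0.059 + 0.059) ≈ 5.60317, MB₁ = 40.2, so M₁ = 5.60317 × 40.2 ≈ 225.2474 billion.
After: m₂ = (1 + 0.059) / (0.071 + 0.025 + 0.059) ≈ 6.83226, MB₂ = 40.2 − 4.22 = 35.98, so M₂ = 6.83226 × 35.98 ≈ 245.8247 billion.
ΔM = M₂ − M₁ = 245.8247 − 225.2474 = 20.5773 billion.

R20.58 billion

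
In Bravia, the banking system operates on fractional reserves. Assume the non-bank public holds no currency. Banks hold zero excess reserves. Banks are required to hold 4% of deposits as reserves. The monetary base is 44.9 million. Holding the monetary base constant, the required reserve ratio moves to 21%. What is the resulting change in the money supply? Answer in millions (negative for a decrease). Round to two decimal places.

-908.69 million

Initially m₁ = 1 / (0.04) = 25, so M₁ = 25 × 44.9 = 1122.5 million.
After the change m₂ = 1 / (0.21) ≈ 4.76190, so M₂ = 4.76190 × 44.9 ≈ 213.8093 million.
ΔM = M₂ − M₁ = 213.8093 − 1122.5 = -908.6907 million.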